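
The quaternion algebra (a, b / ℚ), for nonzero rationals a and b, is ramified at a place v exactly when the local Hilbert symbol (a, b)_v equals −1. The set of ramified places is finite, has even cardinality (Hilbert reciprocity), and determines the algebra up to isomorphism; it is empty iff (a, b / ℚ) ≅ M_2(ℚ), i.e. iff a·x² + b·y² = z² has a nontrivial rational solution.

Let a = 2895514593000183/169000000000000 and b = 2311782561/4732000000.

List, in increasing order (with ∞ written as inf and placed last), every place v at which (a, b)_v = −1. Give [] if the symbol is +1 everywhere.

Mod squares: a ≡ 7, b ≡ 7. Check v ∈ {∞, 2, 3, 5, 7, 11, 13, 31, 47}.
v=47: a=47^4·(≡27), b=47^2·(≡9) mod 47; (27|47)=+1, (9|47)=+1; (−1)^{4·2·23}·(+1)^2·(+1)^4 = +1.
v=∞: 7 > 0 and 7 > 0  ⇒  (a,b)_∞ = +1.
v=3: a=3^6·(≡1), b=3^2·(≡1) mod 3; (1|3)=+1, (1|3)=+1; (−1)^{6·2·1}·(+1)^2·(+1)^6 = +1.
v=7: a=7^1·(≡1), b=7^-1·(≡1) mod 7; (1|7)=+1, (1|7)=+1; (−1)^{1·-1·3}·(+1)^-1·(+1)^1 = -1.
v=2: v_2(a)=-12, v_2(b)=-8; units ≡ 7, 7 (mod 8); ε·ε+αω+βω = 1·1+-12·0+-8·0 ≡ 1  ⇒  (a,b)_2 = -1.
v=11: a=11^2·(≡7), b=11^2·(≡8) mod 11; (7|11)=-1, (8|11)=-1; (−1)^{2·2·5}·(-1)^2·(-1)^2 = +1.
v=31: a=31^2·(≡19), b=31^2·(≡7) mod 31; (19|31)=+1, (7|31)=+1; (−1)^{2·2·15}·(+1)^2·(+1)^2 = +1.
v=5: a=5^-12·(≡2), b=5^-6·(≡2) mod 5; (2|5)=-1, (2|5)=-1; (−1)^{-12·-6·2}·(-1)^-6·(-1)^-12 = +1.
v=13: a=13^-2·(≡11), b=13^-2·(≡5) mod 13; (11|13)=-1, (5|13)=-1; (−1)^{-2·-2·6}·(-1)^-2·(-1)^-2 = +1.
Ram(7, 7) = {2, 7}; no ℚ_2-point on the conic.

[2, 7]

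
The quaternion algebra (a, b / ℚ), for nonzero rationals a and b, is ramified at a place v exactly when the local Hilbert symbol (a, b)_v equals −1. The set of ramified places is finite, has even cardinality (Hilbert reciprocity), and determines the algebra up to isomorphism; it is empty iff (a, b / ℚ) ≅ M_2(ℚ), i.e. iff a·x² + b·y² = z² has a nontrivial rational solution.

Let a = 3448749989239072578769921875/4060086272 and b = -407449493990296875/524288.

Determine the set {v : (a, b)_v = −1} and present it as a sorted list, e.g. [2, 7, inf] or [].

[19, 31]

Mod squares: a ≡ 13702, b ≡ -38. Check v ∈ {∞, 2, 3, 5, 11, 13, 17, 19, 31}.
v=13: a=13^3·(≡12), b=13^2·(≡10) mod 13; (12|13)=+1, (10|13)=+1; (−1)^{3·2·6}·(+1)^2·(+1)^3 = +1.
v=5: a=5^8·(≡3), b=5^6·(≡2) mod 5; (3|5)=-1, (2|5)=-1; (−1)^{8·6·2}·(-1)^6·(-1)^8 = +1.
v=17: a=17^5·(≡3), b=17^2·(≡13) mod 17; (3|17)=-1, (13|17)=+1; (−1)^{5·2·8}·(-1)^2·(+1)^5 = +1.
v=2: v_2(a)=-25, v_2(b)=-19; units ≡ 3, 5 (mod 8); ε·ε+αω+βω = 1·0+-25·1+-19·1 ≡ 0  ⇒  (a,b)_2 = +1.
v=19: a=19^4·(≡12), b=19^3·(≡1) mod 19; (12|19)=-1, (1|19)=+1; (−1)^{4·3·9}·(-1)^3·(+1)^4 = -1.
v=11: a=11^-2·(≡8), b=11^0·(≡8) mod 11; (8|11)=-1, (8|11)=-1; (−1)^{-2·0·5}·(-1)^0·(-1)^-2 = +1.
v=3: a=3^6·(≡1), b=3^4·(≡1) mod 3; (1|3)=+1, (1|3)=+1; (−1)^{6·4·1}·(+1)^4·(+1)^6 = +1.
v=31: a=31^3·(≡2), b=31^2·(≡3) mod 31; (2|31)=+1, (3|31)=-1; (−1)^{3·2·15}·(+1)^2·(-1)^3 = -1.
v=∞: 13702 > 0 and -38 < 0  ⇒  (a,b)_∞ = +1.
Ram(13702, -38) = {19, 31}; no ℚ_19-point on the conic.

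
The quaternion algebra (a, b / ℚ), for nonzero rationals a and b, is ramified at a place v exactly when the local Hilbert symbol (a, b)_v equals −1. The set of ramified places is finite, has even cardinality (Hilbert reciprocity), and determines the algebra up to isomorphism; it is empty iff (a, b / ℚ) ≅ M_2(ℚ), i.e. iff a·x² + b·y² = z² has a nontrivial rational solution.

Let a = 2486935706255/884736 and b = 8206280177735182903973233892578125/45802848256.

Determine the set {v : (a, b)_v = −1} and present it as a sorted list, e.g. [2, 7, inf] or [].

[2, 5, 7, 13]

Mod squares: a ≡ 2730, b ≡ 1365. Check v ∈ {∞, 2, 3, 5, 7, 11, 13, 19, 47}.
v=11: a=11^4·(≡2), b=11^-2·(≡3) mod 11; (2|11)=-1, (3|11)=+1; (−1)^{4·-2·5}·(-1)^-2·(+1)^4 = +1.
v=19: a=19^0·(≡15), b=19^-2·(≡9) mod 19; (15|19)=-1, (9|19)=+1; (−1)^{0·-2·9}·(-1)^-2·(+1)^0 = +1.
v=3: a=3^-3·(≡1), b=3^7·(≡2) mod 3; (1|3)=+1, (2|3)=-1; (−1)^{-3·7·1}·(+1)^7·(-1)^-3 = +1.
v=13: a=13^3·(≡8), b=13^9·(≡12) mod 13; (8|13)=-1, (12|13)=+1; (−1)^{3·9·6}·(-1)^9·(+1)^3 = -1.
v=2: v_2(a)=-15, v_2(b)=-20; units ≡ 5, 5 (mod 8); ε·ε+αω+βω = 0·0+-15·1+-20·1 ≡ 1  ⇒  (a,b)_2 = -1.
v=7: a=7^1·(≡3), b=7^5·(≡6) mod 7; (3|7)=-1, (6|7)=-1; (−1)^{1·5·3}·(-1)^5·(-1)^1 = -1.
v=47: a=47^2·(≡9), b=47^6·(≡4) mod 47; (9|47)=+1, (4|47)=+1; (−1)^{2·6·23}·(+1)^6·(+1)^2 = +1.
v=∞: 2730 > 0 and 1365 > 0  ⇒  (a,b)_∞ = +1.
v=5: a=5^1·(≡1), b=5^9·(≡3) mod 5; (1|5)=+1, (3|5)=-1; (−1)^{1·9·2}·(+1)^9·(-1)^1 = -1.
(2730, 1365 / ℚ) ramifies at {2, 5, 7, 13}: a division algebra.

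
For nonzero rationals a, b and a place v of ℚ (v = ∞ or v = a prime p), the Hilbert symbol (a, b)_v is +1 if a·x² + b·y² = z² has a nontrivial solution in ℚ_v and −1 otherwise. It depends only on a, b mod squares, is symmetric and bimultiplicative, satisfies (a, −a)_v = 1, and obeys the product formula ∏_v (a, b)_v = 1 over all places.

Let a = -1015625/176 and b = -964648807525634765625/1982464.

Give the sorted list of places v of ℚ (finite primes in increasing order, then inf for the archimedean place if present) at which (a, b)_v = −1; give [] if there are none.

Mod squares: a ≡ -715, b ≡ -377. Check v ∈ {∞, 2, 3, 5, 7, 11, 13, 29}.
v=2: v_2(a)=-4, v_2(b)=-14; units ≡ 5, 7 (mod 8); ε·ε+αω+βω = 0·1+-4·0+-14·1 ≡ 0  ⇒  (a,b)_2 = +1.
v=7: a=7^0·(≡5), b=7^2·(≡4) mod 7; (5|7)=-1, (4|7)=+1; (−1)^{0·2·3}·(-1)^2·(+1)^0 = +1.
v=13: a=13^1·(≡10), b=13^3·(≡4) mod 13; (10|13)=+1, (4|13)=+1; (−1)^{1·3·6}·(+1)^3·(+1)^1 = +1.
v=3: a=3^0·(≡2), b=3^4·(≡1) mod 3; (2|3)=-1, (1|3)=+1; (−1)^{0·4·1}·(-1)^4·(+1)^0 = +1.
v=5: a=5^7·(≡2), b=5^18·(≡2) mod 5; (2|5)=-1, (2|5)=-1; (−1)^{7·18·2}·(-1)^18·(-1)^7 = -1.
v=∞: -715 < 0 and -377 < 0  ⇒  (a,b)_∞ = -1.
v=29: a=29^0·(≡21), b=29^1·(≡20) mod 29; (21|29)=-1, (20|29)=+1; (−1)^{0·1·14}·(-1)^1·(+1)^0 = -1.
v=11: a=11^-1·(≡1), b=11^-2·(≡6) mod 11; (1|11)=+1, (6|11)=-1; (−1)^{-1·-2·5}·(+1)^-2·(-1)^-1 = -1.
Ram(-715, -377) = {5, 11, 29, ∞}; no ℚ_5-point on the conic.

[5, 11, 29, inf]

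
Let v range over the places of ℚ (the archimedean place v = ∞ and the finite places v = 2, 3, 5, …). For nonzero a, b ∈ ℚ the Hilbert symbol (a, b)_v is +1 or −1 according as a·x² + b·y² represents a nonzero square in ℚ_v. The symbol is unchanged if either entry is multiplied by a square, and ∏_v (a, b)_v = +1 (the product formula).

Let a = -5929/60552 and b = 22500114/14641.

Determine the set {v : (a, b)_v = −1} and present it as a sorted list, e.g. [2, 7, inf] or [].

Mod squares: a ≡ -2, b ≡ 546. Check v ∈ {∞, 2, 3, 7, 11, 13, 29}.
v=∞: -2 < 0 and 546 > 0  ⇒  (a,b)_∞ = +1.
v=13: a=13^0·(≡7), b=13^1·(≡12) mod 13; (7|13)=-1, (12|13)=+1; (−1)^{0·1·6}·(-1)^1·(+1)^0 = -1.
v=29: a=29^-2·(≡26), b=29^2·(≡25) mod 29; (26|29)=-1, (25|29)=+1; (−1)^{-2·2·14}·(-1)^2·(+1)^-2 = +1.
v=2: v_2(a)=-3, v_2(b)=1; units ≡ 7, 1 (mod 8); ε·ε+αω+βω = 1·0+-3·0+1·0 ≡ 0  ⇒  (a,b)_2 = +1.
v=3: a=3^-2·(≡1), b=3^1·(≡2) mod 3; (1|3)=+1, (2|3)=-1; (−1)^{-2·1·1}·(+1)^1·(-1)^-2 = +1.
v=7: a=7^2·(≡6), b=7^3·(≡2) mod 7; (6|7)=-1, (2|7)=+1; (−1)^{2·3·3}·(-1)^3·(+1)^2 = -1.
v=11: a=11^2·(≡9), b=11^-4·(≡10) mod 11; (9|11)=+1, (10|11)=-1; (−1)^{2·-4·5}·(+1)^-4·(-1)^2 = +1.
Ram(-2, 546) = {7, 13}; no ℚ_7-point on the conic.

[7, 13]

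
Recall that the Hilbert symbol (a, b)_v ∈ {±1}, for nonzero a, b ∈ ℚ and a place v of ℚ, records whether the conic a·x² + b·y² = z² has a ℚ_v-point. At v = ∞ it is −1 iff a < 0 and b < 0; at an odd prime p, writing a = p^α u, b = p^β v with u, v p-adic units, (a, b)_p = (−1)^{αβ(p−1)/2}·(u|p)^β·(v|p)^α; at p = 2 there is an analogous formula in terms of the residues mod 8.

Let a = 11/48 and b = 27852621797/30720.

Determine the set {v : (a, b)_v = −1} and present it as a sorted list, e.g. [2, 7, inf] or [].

[3, 5, 7, 11]

Mod squares: a ≡ 33, b ≡ 2310. Check v ∈ {∞, 2, 3, 5, 7, 11, 13, 19}.
v=19: a=19^0·(≡3), b=19^2·(≡7) mod 19; (3|19)=-1, (7|19)=+1; (−1)^{0·2·9}·(-1)^2·(+1)^0 = +1.
v=13: a=13^0·(≡7), b=13^2·(≡3) mod 13; (7|13)=-1, (3|13)=+1; (−1)^{0·2·6}·(-1)^2·(+1)^0 = +1.
v=5: a=5^0·(≡2), b=5^-1·(≡3) mod 5; (2|5)=-1, (3|5)=-1; (−1)^{0·-1·2}·(-1)^-1·(-1)^0 = -1.
v=7: a=7^0·(≡3), b=7^3·(≡1) mod 7; (3|7)=-1, (1|7)=+1; (−1)^{0·3·3}·(-1)^3·(+1)^0 = -1.
v=2: v_2(a)=-4, v_2(b)=-11; units ≡ 1, 3 (mod 8); ε·ε+αω+βω = 0·1+-4·1+-11·0 ≡ 0  ⇒  (a,b)_2 = +1.
v=3: a=3^-1·(≡2), b=3^-1·(≡2) mod 3; (2|3)=-1, (2|3)=-1; (−1)^{-1·-1·1}·(-1)^-1·(-1)^-1 = -1.
v=11: a=11^1·(≡3), b=11^3·(≡9) mod 11; (3|11)=+1, (9|11)=+1; (−1)^{1·3·5}·(+1)^3·(+1)^1 = -1.
v=∞: 33 > 0 and 2310 > 0  ⇒  (a,b)_∞ = +1.
(33, 2310 / ℚ) ramifies at {3, 5, 7, 11}: a division algebra.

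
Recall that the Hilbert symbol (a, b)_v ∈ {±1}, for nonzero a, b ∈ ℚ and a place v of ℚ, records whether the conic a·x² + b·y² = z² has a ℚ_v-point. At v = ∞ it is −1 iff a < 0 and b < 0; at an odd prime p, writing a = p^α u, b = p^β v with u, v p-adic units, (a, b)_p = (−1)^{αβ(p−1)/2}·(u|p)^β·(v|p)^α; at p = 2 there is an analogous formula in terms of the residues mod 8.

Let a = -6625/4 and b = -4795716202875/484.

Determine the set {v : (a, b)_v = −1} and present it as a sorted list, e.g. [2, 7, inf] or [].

Mod squares: a ≡ -265, b ≡ -3248635. Check v ∈ {∞, 2, 3, 5, 11, 13, 23, 41, 53}.
v=3: a=3^0·(≡2), b=3^10·(≡2) mod 3; (2|3)=-1, (2|3)=-1; (−1)^{0·10·1}·(-1)^10·(-1)^0 = +1.
v=11: a=11^0·(≡2), b=11^-2·(≡10) mod 11; (2|11)=-1, (10|11)=-1; (−1)^{0·-2·5}·(-1)^-2·(-1)^0 = +1.
v=41: a=41^0·(≡35), b=41^1·(≡37) mod 41; (35|41)=-1, (37|41)=+1; (−1)^{0·1·20}·(-1)^1·(+1)^0 = -1.
v=2: v_2(a)=-2, v_2(b)=-2; units ≡ 7, 5 (mod 8); ε·ε+αω+βω = 1·0+-2·1+-2·0 ≡ 0  ⇒  (a,b)_2 = +1.
v=13: a=13^0·(≡11), b=13^1·(≡9) mod 13; (11|13)=-1, (9|13)=+1; (−1)^{0·1·6}·(-1)^1·(+1)^0 = -1.
v=∞: -265 < 0 and -3248635 < 0  ⇒  (a,b)_∞ = -1.
v=5: a=5^3·(≡3), b=5^3·(≡3) mod 5; (3|5)=-1, (3|5)=-1; (−1)^{3·3·2}·(-1)^3·(-1)^3 = +1.
v=53: a=53^1·(≡35), b=53^1·(≡14) mod 53; (35|53)=-1, (14|53)=-1; (−1)^{1·1·26}·(-1)^1·(-1)^1 = +1.
v=23: a=23^0·(≡17), b=23^1·(≡14) mod 23; (17|23)=-1, (14|23)=-1; (−1)^{0·1·11}·(-1)^1·(-1)^0 = -1.
(-265, -3248635 / ℚ) ramifies at {13, 23, 41, ∞}: a division algebra.

[13, 23, 41, inf]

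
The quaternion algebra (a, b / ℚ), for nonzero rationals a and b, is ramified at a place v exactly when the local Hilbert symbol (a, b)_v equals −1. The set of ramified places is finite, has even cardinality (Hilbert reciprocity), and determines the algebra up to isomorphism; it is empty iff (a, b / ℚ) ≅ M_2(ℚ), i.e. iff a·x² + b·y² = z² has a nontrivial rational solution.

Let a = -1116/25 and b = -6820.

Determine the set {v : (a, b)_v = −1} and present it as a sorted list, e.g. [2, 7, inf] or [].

[11, inf]

(a, b) ≡ (-31, -1705) mod (ℚ^×)²; places V = {2, 3, 5, 11, 31, ∞}.
(a,b)_31: α=1, u≡6; β=1, v≡28 (mod 31); (6|31)=-1, (28|31)=+1; sign (−1)^1·-1^1·+1^1 = +1.
(a,b)_11: α=0, u≡2; β=1, v≡7 (mod 11); (2|11)=-1, (7|11)=-1; sign (−1)^0·-1^1·-1^0 = -1.
(a,b)_2: α=2, β=2; u≡1, v≡7 (mod 8); ε(u)ε(v)=0·1, αω(v)=2·0, βω(u)=2·0; sum ≡ 0  ⇒  +1.
(a,b)_3: α=2, u≡2; β=0, v≡2 (mod 3); (2|3)=-1, (2|3)=-1; sign (−1)^0·-1^0·-1^2 = +1.
(a,b)_∞: sgn(-31)=−, sgn(-1705)=−, so -1.
(a,b)_5: α=-2, u≡4; β=1, v≡1 (mod 5); (4|5)=+1, (1|5)=+1; sign (−1)^0·+1^1·+1^-2 = +1.
|Ram(-31, -1705)| = 2, even; anisotropic at {11, ∞}.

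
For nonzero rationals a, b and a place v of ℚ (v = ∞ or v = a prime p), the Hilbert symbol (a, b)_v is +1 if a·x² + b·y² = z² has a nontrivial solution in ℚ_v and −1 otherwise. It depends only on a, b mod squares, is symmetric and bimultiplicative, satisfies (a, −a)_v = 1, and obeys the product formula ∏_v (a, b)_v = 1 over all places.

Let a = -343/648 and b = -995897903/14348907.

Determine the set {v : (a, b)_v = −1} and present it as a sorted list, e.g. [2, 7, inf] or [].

(a, b) ≡ (-14, -429) mod (ℚ^×)²; places V = {2, 3, 7, 11, 13, 29, ∞}.
(a,b)_13: α=0, u≡9; β=3, v≡11 (mod 13); (9|13)=+1, (11|13)=-1; sign (−1)^0·+1^3·-1^0 = +1.
(a,b)_29: α=0, u≡15; β=2, v≡28 (mod 29); (15|29)=-1, (28|29)=+1; sign (−1)^0·-1^2·+1^0 = +1.
(a,b)_2: α=-3, β=0; u≡1, v≡3 (mod 8); ε(u)ε(v)=0·1, αω(v)=-3·1, βω(u)=0·0; sum ≡ 1  ⇒  -1.
(a,b)_7: α=3, u≡5; β=2, v≡3 (mod 7); (5|7)=-1, (3|7)=-1; sign (−1)^0·-1^2·-1^3 = -1.
(a,b)_11: α=0, u≡2; β=1, v≡9 (mod 11); (2|11)=-1, (9|11)=+1; sign (−1)^0·-1^1·+1^0 = -1.
(a,b)_∞: sgn(-14)=−, sgn(-429)=−, so -1.
(a,b)_3: α=-4, u≡1; β=-15, v≡1 (mod 3); (1|3)=+1, (1|3)=+1; sign (−1)^0·+1^-15·+1^-4 = +1.
(-14, -429 / ℚ) ramifies at {2, 7, 11, ∞}: a division algebra.

[2, 7, 11, inf]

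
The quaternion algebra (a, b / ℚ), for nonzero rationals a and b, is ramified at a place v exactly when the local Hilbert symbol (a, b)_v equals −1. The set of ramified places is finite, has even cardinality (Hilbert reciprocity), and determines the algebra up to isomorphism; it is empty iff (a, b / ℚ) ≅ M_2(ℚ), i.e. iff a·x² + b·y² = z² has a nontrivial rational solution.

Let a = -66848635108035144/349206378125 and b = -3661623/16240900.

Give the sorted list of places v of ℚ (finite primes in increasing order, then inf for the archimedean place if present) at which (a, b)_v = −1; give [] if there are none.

(a, b) ≡ (-965770, -23) mod (ℚ^×)²; places V = {2, 3, 5, 7, 11, 13, 17, 19, 23, 29, 31, ∞}.
(a,b)_19: α=1, u≡12; β=2, v≡15 (mod 19); (12|19)=-1, (15|19)=-1; sign (−1)^0·-1^2·-1^1 = -1.
(a,b)_17: α=1, u≡1; β=0, v≡7 (mod 17); (1|17)=+1, (7|17)=-1; sign (−1)^0·+1^0·-1^1 = -1.
(a,b)_∞: sgn(-965770)=−, sgn(-23)=−, so -1.
(a,b)_5: α=-5, u≡1; β=-2, v≡2 (mod 5); (1|5)=+1, (2|5)=-1; sign (−1)^0·+1^-2·-1^-5 = -1.
(a,b)_29: α=2, u≡2; β=0, v≡4 (mod 29); (2|29)=-1, (4|29)=+1; sign (−1)^0·-1^0·+1^2 = +1.
(a,b)_13: α=1, u≡11; β=-2, v≡12 (mod 13); (11|13)=-1, (12|13)=+1; sign (−1)^0·-1^-2·+1^1 = +1.
(a,b)_7: α=4, u≡6; β=2, v≡3 (mod 7); (6|7)=-1, (3|7)=-1; sign (−1)^0·-1^2·-1^4 = +1.
(a,b)_3: α=4, u≡2; β=2, v≡1 (mod 3); (2|3)=-1, (1|3)=+1; sign (−1)^0·-1^2·+1^4 = +1.
(a,b)_2: α=3, β=-2; u≡3, v≡1 (mod 8); ε(u)ε(v)=1·0, αω(v)=3·0, βω(u)=-2·1; sum ≡ 0  ⇒  +1.
(a,b)_11: α=-2, u≡2; β=0, v≡7 (mod 11); (2|11)=-1, (7|11)=-1; sign (−1)^0·-1^0·-1^-2 = +1.
(a,b)_31: α=-4, u≡7; β=-2, v≡7 (mod 31); (7|31)=+1, (7|31)=+1; sign (−1)^0·+1^-2·+1^-4 = +1.
(a,b)_23: α=3, u≡8; β=1, v≡14 (mod 23); (8|23)=+1, (14|23)=-1; sign (−1)^1·+1^1·-1^3 = +1.
Ram(-965770, -23) = {5, 17, 19, ∞}; no ℚ_5-point on the conic.

[5, 17, 19, inf]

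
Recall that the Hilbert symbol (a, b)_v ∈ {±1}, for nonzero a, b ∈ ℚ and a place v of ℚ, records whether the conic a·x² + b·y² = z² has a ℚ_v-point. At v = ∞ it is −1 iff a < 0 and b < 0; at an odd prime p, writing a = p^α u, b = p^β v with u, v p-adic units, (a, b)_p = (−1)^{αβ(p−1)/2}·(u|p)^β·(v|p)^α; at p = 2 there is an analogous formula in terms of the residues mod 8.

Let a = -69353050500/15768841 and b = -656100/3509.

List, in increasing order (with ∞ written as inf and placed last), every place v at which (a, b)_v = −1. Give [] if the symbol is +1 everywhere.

[2, inf]

Mod squares: a ≡ -145, b ≡ -29. Check v ∈ {∞, 2, 3, 5, 11, 19, 29}.
v=2: v_2(a)=2, v_2(b)=2; units ≡ 7, 3 (mod 8); ε·ε+αω+βω = 1·1+2·1+2·0 ≡ 1  ⇒  (a,b)_2 = -1.
v=∞: -145 < 0 and -29 < 0  ⇒  (a,b)_∞ = -1.
v=29: a=29^1·(≡9), b=29^-1·(≡5) mod 29; (9|29)=+1, (5|29)=+1; (−1)^{1·-1·14}·(+1)^-1·(+1)^1 = +1.
v=19: a=19^-4·(≡1), b=19^0·(≡5) mod 19; (1|19)=+1, (5|19)=+1; (−1)^{-4·0·9}·(+1)^0·(+1)^-4 = +1.
v=3: a=3^14·(≡2), b=3^8·(≡1) mod 3; (2|3)=-1, (1|3)=+1; (−1)^{14·8·1}·(-1)^8·(+1)^14 = +1.
v=5: a=5^3·(≡1), b=5^2·(≡4) mod 5; (1|5)=+1, (4|5)=+1; (−1)^{3·2·2}·(+1)^2·(+1)^3 = +1.
v=11: a=11^-2·(≡9), b=11^-2·(≡4) mod 11; (9|11)=+1, (4|11)=+1; (−1)^{-2·-2·5}·(+1)^-2·(+1)^-2 = +1.
(-145, -29 / ℚ) ramifies at {2, ∞}: a division algebra.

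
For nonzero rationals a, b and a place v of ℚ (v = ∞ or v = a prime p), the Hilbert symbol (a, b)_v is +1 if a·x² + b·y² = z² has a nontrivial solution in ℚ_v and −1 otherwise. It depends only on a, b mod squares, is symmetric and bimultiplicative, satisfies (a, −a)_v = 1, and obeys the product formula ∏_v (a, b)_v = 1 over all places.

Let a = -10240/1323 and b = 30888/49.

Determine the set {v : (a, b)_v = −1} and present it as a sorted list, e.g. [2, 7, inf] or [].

[2, 5]

(a, b) ≡ (-30, 858) mod (ℚ^×)²; places V = {2, 3, 5, 7, 11, 13, ∞}.
(a,b)_2: α=11, β=3; u≡1, v≡5 (mod 8); ε(u)ε(v)=0·0, αω(v)=11·1, βω(u)=3·0; sum ≡ 1  ⇒  -1.
(a,b)_11: α=0, u≡4; β=1, v≡5 (mod 11); (4|11)=+1, (5|11)=+1; sign (−1)^0·+1^1·+1^0 = +1.
(a,b)_5: α=1, u≡4; β=0, v≡2 (mod 5); (4|5)=+1, (2|5)=-1; sign (−1)^0·+1^0·-1^1 = -1.
(a,b)_3: α=-3, u≡2; β=3, v≡1 (mod 3); (2|3)=-1, (1|3)=+1; sign (−1)^1·-1^3·+1^-3 = +1.
(a,b)_7: α=-2, u≡6; β=-2, v≡4 (mod 7); (6|7)=-1, (4|7)=+1; sign (−1)^0·-1^-2·+1^-2 = +1.
(a,b)_∞: sgn(-30)=−, sgn(858)=+, so +1.
(a,b)_13: α=0, u≡3; β=1, v≡1 (mod 13); (3|13)=+1, (1|13)=+1; sign (−1)^0·+1^1·+1^0 = +1.
|Ram(-30, 858)| = 2, even; anisotropic at {2, 5}.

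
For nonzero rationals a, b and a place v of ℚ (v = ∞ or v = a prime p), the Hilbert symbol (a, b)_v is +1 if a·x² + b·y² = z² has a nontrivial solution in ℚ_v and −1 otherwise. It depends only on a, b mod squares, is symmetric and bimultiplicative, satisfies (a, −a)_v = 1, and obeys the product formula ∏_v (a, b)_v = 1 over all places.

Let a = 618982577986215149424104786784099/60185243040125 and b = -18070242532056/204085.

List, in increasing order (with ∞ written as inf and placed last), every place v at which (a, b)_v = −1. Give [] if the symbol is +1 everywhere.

[5, 11]

(a, b) ≡ (55, -106590) mod (ℚ^×)²; places V = {2, 3, 5, 7, 11, 13, 17, 19, 41, ∞}.
(a,b)_5: α=-3, u≡4; β=-1, v≡2 (mod 5); (4|5)=+1, (2|5)=-1; sign (−1)^0·+1^-1·-1^-3 = -1.
(a,b)_17: α=-4, u≡15; β=-1, v≡5 (mod 17); (15|17)=+1, (5|17)=-1; sign (−1)^0·+1^-1·-1^-4 = +1.
(a,b)_13: α=4, u≡4; β=2, v≡9 (mod 13); (4|13)=+1, (9|13)=+1; sign (−1)^0·+1^2·+1^4 = +1.
(a,b)_11: α=3, u≡5; β=1, v≡9 (mod 11); (5|11)=+1, (9|11)=+1; sign (−1)^1·+1^1·+1^3 = -1.
(a,b)_2: α=0, β=3; u≡7, v≡1 (mod 8); ε(u)ε(v)=1·0, αω(v)=0·0, βω(u)=3·0; sum ≡ 0  ⇒  +1.
(a,b)_7: α=-8, u≡5; β=-4, v≡6 (mod 7); (5|7)=-1, (6|7)=-1; sign (−1)^0·-1^-4·-1^-8 = +1.
(a,b)_19: α=6, u≡11; β=3, v≡2 (mod 19); (11|19)=+1, (2|19)=-1; sign (−1)^0·+1^3·-1^6 = +1.
(a,b)_3: α=30, u≡1; β=11, v≡2 (mod 3); (1|3)=+1, (2|3)=-1; sign (−1)^0·+1^11·-1^30 = +1.
(a,b)_∞: sgn(55)=+, sgn(-106590)=−, so +1.
(a,b)_41: α=2, u≡29; β=0, v≡16 (mod 41); (29|41)=-1, (16|41)=+1; sign (−1)^0·-1^0·+1^2 = +1.
(55, -106590 / ℚ) ramifies at {5, 11}: a division algebra.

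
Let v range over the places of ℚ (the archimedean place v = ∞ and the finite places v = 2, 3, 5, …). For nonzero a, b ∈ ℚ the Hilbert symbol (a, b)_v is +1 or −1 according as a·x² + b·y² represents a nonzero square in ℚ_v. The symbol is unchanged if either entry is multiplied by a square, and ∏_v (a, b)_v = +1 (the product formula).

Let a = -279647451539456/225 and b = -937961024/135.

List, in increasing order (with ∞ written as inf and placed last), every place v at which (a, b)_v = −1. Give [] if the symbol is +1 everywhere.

Mod squares: a ≡ -26, b ≡ -15015. Check v ∈ {∞, 2, 3, 5, 7, 11, 13}.
v=3: a=3^-2·(≡1), b=3^-3·(≡2) mod 3; (1|3)=+1, (2|3)=-1; (−1)^{-2·-3·1}·(+1)^-3·(-1)^-2 = +1.
v=13: a=13^1·(≡5), b=13^1·(≡2) mod 13; (5|13)=-1, (2|13)=-1; (−1)^{1·1·6}·(-1)^1·(-1)^1 = +1.
v=11: a=11^8·(≡7), b=11^5·(≡2) mod 11; (7|11)=-1, (2|11)=-1; (−1)^{8·5·5}·(-1)^5·(-1)^8 = -1.
v=7: a=7^2·(≡1), b=7^1·(≡1) mod 7; (1|7)=+1, (1|7)=+1; (−1)^{2·1·3}·(+1)^1·(+1)^2 = +1.
v=5: a=5^-2·(≡1), b=5^-1·(≡3) mod 5; (1|5)=+1, (3|5)=-1; (−1)^{-2·-1·2}·(+1)^-1·(-1)^-2 = +1.
v=∞: -26 < 0 and -15015 < 0  ⇒  (a,b)_∞ = -1.
v=2: v_2(a)=11, v_2(b)=6; units ≡ 3, 1 (mod 8); ε·ε+αω+βω = 1·0+11·0+6·1 ≡ 0  ⇒  (a,b)_2 = +1.
(-26, -15015 / ℚ) ramifies at {11, ∞}: a division algebra.

[11, inf]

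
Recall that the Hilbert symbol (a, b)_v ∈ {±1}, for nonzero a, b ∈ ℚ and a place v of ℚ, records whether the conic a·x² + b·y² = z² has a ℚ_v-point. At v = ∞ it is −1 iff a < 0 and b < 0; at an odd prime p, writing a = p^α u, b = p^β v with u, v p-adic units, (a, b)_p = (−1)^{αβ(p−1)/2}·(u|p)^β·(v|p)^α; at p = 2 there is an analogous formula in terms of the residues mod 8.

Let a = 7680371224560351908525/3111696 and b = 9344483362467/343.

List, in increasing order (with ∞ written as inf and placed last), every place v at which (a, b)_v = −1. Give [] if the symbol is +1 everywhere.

[37, 43]

(a, b) ≡ (29, 590261) mod (ℚ^×)²; places V = {2, 3, 5, 7, 11, 29, 37, 43, 53, ∞}.
(a,b)_3: α=-4, u≡2; β=2, v≡2 (mod 3); (2|3)=-1, (2|3)=-1; sign (−1)^0·-1^2·-1^-4 = +1.
(a,b)_29: α=3, u≡4; β=2, v≡28 (mod 29); (4|29)=+1, (28|29)=+1; sign (−1)^0·+1^2·+1^3 = +1.
(a,b)_53: α=2, u≡36; β=1, v≡16 (mod 53); (36|53)=+1, (16|53)=+1; sign (−1)^0·+1^1·+1^2 = +1.
(a,b)_11: α=6, u≡2; β=4, v≡4 (mod 11); (2|11)=-1, (4|11)=+1; sign (−1)^0·-1^4·+1^6 = +1.
(a,b)_7: α=-4, u≡4; β=-3, v≡1 (mod 7); (4|7)=+1, (1|7)=+1; sign (−1)^0·+1^-3·+1^-4 = +1.
(a,b)_43: α=2, u≡32; β=1, v≡13 (mod 43); (32|43)=-1, (13|43)=+1; sign (−1)^0·-1^1·+1^2 = -1.
(a,b)_5: α=2, u≡1; β=0, v≡4 (mod 5); (1|5)=+1, (4|5)=+1; sign (−1)^0·+1^0·+1^2 = +1.
(a,b)_∞: sgn(29)=+, sgn(590261)=+, so +1.
(a,b)_2: α=-4, β=0; u≡5, v≡5 (mod 8); ε(u)ε(v)=0·0, αω(v)=-4·1, βω(u)=0·1; sum ≡ 0  ⇒  +1.
(a,b)_37: α=2, u≡17; β=1, v≡32 (mod 37); (17|37)=-1, (32|37)=-1; sign (−1)^0·-1^1·-1^2 = -1.
(29, 590261 / ℚ) ramifies at {37, 43}: a division algebra.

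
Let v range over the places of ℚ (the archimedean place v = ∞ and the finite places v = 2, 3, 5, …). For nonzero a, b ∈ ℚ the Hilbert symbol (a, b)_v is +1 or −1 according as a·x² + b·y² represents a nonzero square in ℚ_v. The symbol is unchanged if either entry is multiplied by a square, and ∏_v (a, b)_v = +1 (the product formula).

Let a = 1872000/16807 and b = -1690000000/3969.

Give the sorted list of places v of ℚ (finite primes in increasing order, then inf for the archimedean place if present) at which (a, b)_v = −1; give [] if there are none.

[]

Mod squares: a ≡ 910, b ≡ -10. Check v ∈ {∞, 2, 3, 5, 7, 13}.
v=3: a=3^2·(≡1), b=3^-4·(≡2) mod 3; (1|3)=+1, (2|3)=-1; (−1)^{2·-4·1}·(+1)^-4·(-1)^2 = +1.
v=∞: 910 > 0 and -10 < 0  ⇒  (a,b)_∞ = +1.
v=7: a=7^-5·(≡4), b=7^-2·(≡1) mod 7; (4|7)=+1, (1|7)=+1; (−1)^{-5·-2·3}·(+1)^-2·(+1)^-5 = +1.
v=5: a=5^3·(≡3), b=5^7·(≡2) mod 5; (3|5)=-1, (2|5)=-1; (−1)^{3·7·2}·(-1)^7·(-1)^3 = +1.
v=13: a=13^1·(≡7), b=13^2·(≡4) mod 13; (7|13)=-1, (4|13)=+1; (−1)^{1·2·6}·(-1)^2·(+1)^1 = +1.
v=2: v_2(a)=7, v_2(b)=7; units ≡ 7, 3 (mod 8); ε·ε+αω+βω = 1·1+7·1+7·0 ≡ 0  ⇒  (a,b)_2 = +1.
Every local symbol is +1, so the conic 910·x² + -10·y² = z² has ℚ_v-points for all v and hence a ℚ-point; (a, b / ℚ) ≅ M_2(ℚ).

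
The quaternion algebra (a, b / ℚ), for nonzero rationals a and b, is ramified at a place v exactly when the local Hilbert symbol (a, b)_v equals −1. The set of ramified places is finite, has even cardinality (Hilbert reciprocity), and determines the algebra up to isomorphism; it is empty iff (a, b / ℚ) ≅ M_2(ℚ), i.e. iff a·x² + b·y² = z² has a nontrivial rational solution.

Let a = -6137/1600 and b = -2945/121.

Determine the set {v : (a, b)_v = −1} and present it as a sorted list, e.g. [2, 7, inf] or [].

(a, b) ≡ (-17, -2945) mod (ℚ^×)²; places V = {2, 5, 11, 17, 19, 31, ∞}.
(a,b)_11: α=0, u≡9; β=-2, v≡3 (mod 11); (9|11)=+1, (3|11)=+1; sign (−1)^0·+1^-2·+1^0 = +1.
(a,b)_∞: sgn(-17)=−, sgn(-2945)=−, so -1.
(a,b)_31: α=0, u≡18; β=1, v≡11 (mod 31); (18|31)=+1, (11|31)=-1; sign (−1)^0·+1^1·-1^0 = +1.
(a,b)_5: α=-2, u≡2; β=1, v≡1 (mod 5); (2|5)=-1, (1|5)=+1; sign (−1)^0·-1^1·+1^-2 = -1.
(a,b)_2: α=-6, β=0; u≡7, v≡7 (mod 8); ε(u)ε(v)=1·1, αω(v)=-6·0, βω(u)=0·0; sum ≡ 1  ⇒  -1.
(a,b)_19: α=2, u≡10; β=1, v≡5 (mod 19); (10|19)=-1, (5|19)=+1; sign (−1)^0·-1^1·+1^2 = -1.
(a,b)_17: α=1, u≡15; β=0, v≡15 (mod 17); (15|17)=+1, (15|17)=+1; sign (−1)^0·+1^0·+1^1 = +1.
Ram(-17, -2945) = {2, 5, 19, ∞}; no ℚ_2-point on the conic.

[2, 5, 19, inf]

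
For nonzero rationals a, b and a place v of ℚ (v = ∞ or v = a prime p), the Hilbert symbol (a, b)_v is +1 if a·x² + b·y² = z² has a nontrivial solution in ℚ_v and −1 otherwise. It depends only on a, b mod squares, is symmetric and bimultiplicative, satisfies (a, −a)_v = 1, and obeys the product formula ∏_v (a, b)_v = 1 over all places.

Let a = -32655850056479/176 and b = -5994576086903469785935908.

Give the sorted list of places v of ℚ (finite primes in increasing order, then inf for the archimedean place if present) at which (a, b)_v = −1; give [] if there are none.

Mod squares: a ≡ -11130229, b ≡ -9194537. Check v ∈ {∞, 2, 3, 7, 11, 13, 19, 23, 29, 37, 41}.
v=3: a=3^0·(≡2), b=3^2·(≡1) mod 3; (2|3)=-1, (1|3)=+1; (−1)^{0·2·1}·(-1)^2·(+1)^0 = +1.
v=2: v_2(a)=-4, v_2(b)=2; units ≡ 3, 7 (mod 8); ε·ε+αω+βω = 1·1+-4·0+2·1 ≡ 1  ⇒  (a,b)_2 = -1.
v=41: a=41^1·(≡40), b=41^3·(≡7) mod 41; (40|41)=+1, (7|41)=-1; (−1)^{1·3·20}·(+1)^3·(-1)^1 = -1.
v=37: a=37^1·(≡1), b=37^3·(≡25) mod 37; (1|37)=+1, (25|37)=+1; (−1)^{1·3·18}·(+1)^3·(+1)^1 = +1.
v=23: a=23^3·(≡19), b=23^2·(≡8) mod 23; (19|23)=-1, (8|23)=+1; (−1)^{3·2·11}·(-1)^2·(+1)^3 = +1.
v=7: a=7^0·(≡1), b=7^2·(≡5) mod 7; (1|7)=+1, (5|7)=-1; (−1)^{0·2·3}·(+1)^2·(-1)^0 = +1.
v=13: a=13^2·(≡7), b=13^0·(≡9) mod 13; (7|13)=-1, (9|13)=+1; (−1)^{2·0·6}·(-1)^0·(+1)^2 = +1.
v=29: a=29^1·(≡11), b=29^3·(≡16) mod 29; (11|29)=-1, (16|29)=+1; (−1)^{1·3·14}·(-1)^3·(+1)^1 = -1.
v=19: a=19^2·(≡11), b=19^3·(≡4) mod 19; (11|19)=+1, (4|19)=+1; (−1)^{2·3·9}·(+1)^3·(+1)^2 = +1.
v=11: a=11^-1·(≡2), b=11^1·(≡4) mod 11; (2|11)=-1, (4|11)=+1; (−1)^{-1·1·5}·(-1)^1·(+1)^-1 = +1.
v=∞: -11130229 < 0 and -9194537 < 0  ⇒  (a,b)_∞ = -1.
Ram(-11130229, -9194537) = {2, 29, 41, ∞}; no ℚ_2-point on the conic.

[2, 29, 41, inf]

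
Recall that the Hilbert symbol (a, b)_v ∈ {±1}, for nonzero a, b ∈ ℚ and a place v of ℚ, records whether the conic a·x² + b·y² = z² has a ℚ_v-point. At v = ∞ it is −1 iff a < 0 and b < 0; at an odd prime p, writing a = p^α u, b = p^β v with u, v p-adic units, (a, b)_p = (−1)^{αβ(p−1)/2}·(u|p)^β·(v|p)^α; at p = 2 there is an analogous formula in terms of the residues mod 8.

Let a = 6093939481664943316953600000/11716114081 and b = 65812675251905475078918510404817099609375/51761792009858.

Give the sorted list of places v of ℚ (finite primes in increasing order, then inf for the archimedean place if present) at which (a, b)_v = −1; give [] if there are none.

Mod squares: a ≡ 370185, b ≡ 1619998. Check v ∈ {∞, 2, 3, 5, 7, 11, 13, 17, 23, 29, 31, 37, 47, 53}.
v=∞: 370185 > 0 and 1619998 > 0  ⇒  (a,b)_∞ = +1.
v=17: a=17^2·(≡12), b=17^3·(≡4) mod 17; (12|17)=-1, (4|17)=+1; (−1)^{2·3·8}·(-1)^3·(+1)^2 = -1.
v=7: a=7^-4·(≡4), b=7^-4·(≡2) mod 7; (4|7)=+1, (2|7)=+1; (−1)^{-4·-4·3}·(+1)^-4·(+1)^-4 = +1.
v=23: a=23^1·(≡13), b=23^2·(≡4) mod 23; (13|23)=+1, (4|23)=+1; (−1)^{1·2·11}·(+1)^2·(+1)^1 = +1.
v=29: a=29^3·(≡23), b=29^5·(≡12) mod 29; (23|29)=+1, (12|29)=-1; (−1)^{3·5·14}·(+1)^5·(-1)^3 = -1.
v=13: a=13^0·(≡4), b=13^4·(≡12) mod 13; (4|13)=+1, (12|13)=+1; (−1)^{0·4·6}·(+1)^4·(+1)^0 = +1.
v=3: a=3^5·(≡2), b=3^6·(≡1) mod 3; (2|3)=-1, (1|3)=+1; (−1)^{5·6·1}·(-1)^6·(+1)^5 = +1.
v=11: a=11^2·(≡7), b=11^0·(≡7) mod 11; (7|11)=-1, (7|11)=-1; (−1)^{2·0·5}·(-1)^0·(-1)^2 = +1.
v=47: a=47^-4·(≡43), b=47^-6·(≡8) mod 47; (43|47)=-1, (8|47)=+1; (−1)^{-4·-6·23}·(-1)^-6·(+1)^-4 = +1.
v=5: a=5^5·(≡2), b=5^10·(≡2) mod 5; (2|5)=-1, (2|5)=-1; (−1)^{5·10·2}·(-1)^10·(-1)^5 = -1.
v=2: v_2(a)=12, v_2(b)=-1; units ≡ 1, 7 (mod 8); ε·ε+αω+βω = 0·1+12·0+-1·0 ≡ 0  ⇒  (a,b)_2 = +1.
v=37: a=37^1·(≡22), b=37^2·(≡12) mod 37; (22|37)=-1, (12|37)=+1; (−1)^{1·2·18}·(-1)^2·(+1)^1 = +1.
v=31: a=31^2·(≡25), b=31^3·(≡21) mod 31; (25|31)=+1, (21|31)=-1; (−1)^{2·3·15}·(+1)^3·(-1)^2 = +1.
v=53: a=53^2·(≡39), b=53^3·(≡15) mod 53; (39|53)=-1, (15|53)=+1; (−1)^{2·3·26}·(-1)^3·(+1)^2 = -1.
(370185, 1619998 / ℚ) ramifies at {5, 17, 29, 53}: a division algebra.

[5, 17, 29, 53]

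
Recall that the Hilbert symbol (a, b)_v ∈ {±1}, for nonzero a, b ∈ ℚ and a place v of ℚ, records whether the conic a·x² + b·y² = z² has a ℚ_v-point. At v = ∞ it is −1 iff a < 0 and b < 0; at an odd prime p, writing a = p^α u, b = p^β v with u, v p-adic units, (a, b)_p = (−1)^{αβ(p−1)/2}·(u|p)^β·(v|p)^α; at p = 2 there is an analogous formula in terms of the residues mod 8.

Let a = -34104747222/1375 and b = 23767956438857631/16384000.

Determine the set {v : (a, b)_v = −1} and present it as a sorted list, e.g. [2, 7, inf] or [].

[2, 11]

Mod squares: a ≡ -10010, b ≡ 2310. Check v ∈ {∞, 2, 3, 5, 7, 11, 13, 19}.
v=19: a=19^0·(≡3), b=19^2·(≡1) mod 19; (3|19)=-1, (1|19)=+1; (−1)^{0·2·9}·(-1)^2·(+1)^0 = +1.
v=13: a=13^5·(≡3), b=13^6·(≡3) mod 13; (3|13)=+1, (3|13)=+1; (−1)^{5·6·6}·(+1)^6·(+1)^5 = +1.
v=11: a=11^-1·(≡1), b=11^1·(≡3) mod 11; (1|11)=+1, (3|11)=+1; (−1)^{-1·1·5}·(+1)^1·(+1)^-1 = -1.
v=3: a=3^8·(≡1), b=3^11·(≡2) mod 3; (1|3)=+1, (2|3)=-1; (−1)^{8·11·1}·(+1)^11·(-1)^8 = +1.
v=5: a=5^-3·(≡3), b=5^-3·(≡3) mod 5; (3|5)=-1, (3|5)=-1; (−1)^{-3·-3·2}·(-1)^-3·(-1)^-3 = +1.
v=∞: -10010 < 0 and 2310 > 0  ⇒  (a,b)_∞ = +1.
v=2: v_2(a)=1, v_2(b)=-17; units ≡ 3, 3 (mod 8); ε·ε+αω+βω = 1·1+1·1+-17·1 ≡ 1  ⇒  (a,b)_2 = -1.
v=7: a=7^1·(≡6), b=7^1·(≡1) mod 7; (6|7)=-1, (1|7)=+1; (−1)^{1·1·3}·(-1)^1·(+1)^1 = +1.
|Ram(-10010, 2310)| = 2, even; anisotropic at {2, 11}.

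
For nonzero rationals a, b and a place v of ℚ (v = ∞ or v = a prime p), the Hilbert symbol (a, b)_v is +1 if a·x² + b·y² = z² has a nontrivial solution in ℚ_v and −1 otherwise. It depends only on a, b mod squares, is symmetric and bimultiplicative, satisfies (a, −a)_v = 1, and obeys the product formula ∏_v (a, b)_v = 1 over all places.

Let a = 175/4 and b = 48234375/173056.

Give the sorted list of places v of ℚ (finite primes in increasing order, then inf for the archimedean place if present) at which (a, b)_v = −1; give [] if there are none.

[2, 7]

Mod squares: a ≡ 7, b ≡ 7. Check v ∈ {∞, 2, 3, 5, 7, 13}.
v=∞: 7 > 0 and 7 > 0  ⇒  (a,b)_∞ = +1.
v=13: a=13^0·(≡8), b=13^-2·(≡2) mod 13; (8|13)=-1, (2|13)=-1; (−1)^{0·-2·6}·(-1)^-2·(-1)^0 = +1.
v=5: a=5^2·(≡3), b=5^6·(≡2) mod 5; (3|5)=-1, (2|5)=-1; (−1)^{2·6·2}·(-1)^6·(-1)^2 = +1.
v=3: a=3^0·(≡1), b=3^2·(≡1) mod 3; (1|3)=+1, (1|3)=+1; (−1)^{0·2·1}·(+1)^2·(+1)^0 = +1.
v=7: a=7^1·(≡1), b=7^3·(≡1) mod 7; (1|7)=+1, (1|7)=+1; (−1)^{1·3·3}·(+1)^3·(+1)^1 = -1.
v=2: v_2(a)=-2, v_2(b)=-10; units ≡ 7, 7 (mod 8); ε·ε+αω+βω = 1·1+-2·0+-10·0 ≡ 1  ⇒  (a,b)_2 = -1.
(7, 7 / ℚ) ramifies at {2, 7}: a division algebra.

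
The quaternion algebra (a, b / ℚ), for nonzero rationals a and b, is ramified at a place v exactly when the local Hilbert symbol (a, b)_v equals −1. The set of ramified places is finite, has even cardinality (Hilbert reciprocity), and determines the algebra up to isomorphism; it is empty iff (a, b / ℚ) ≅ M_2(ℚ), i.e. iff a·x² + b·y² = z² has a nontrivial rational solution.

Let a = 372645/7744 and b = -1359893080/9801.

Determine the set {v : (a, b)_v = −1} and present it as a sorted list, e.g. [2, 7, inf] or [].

[2, 13]

(a, b) ≡ (5, -2470) mod (ℚ^×)²; places V = {2, 3, 5, 7, 11, 13, 19, 53, ∞}.
(a,b)_53: α=0, u≡18; β=2, v≡31 (mod 53); (18|53)=-1, (31|53)=-1; sign (−1)^0·-1^2·-1^0 = +1.
(a,b)_5: α=1, u≡1; β=1, v≡4 (mod 5); (1|5)=+1, (4|5)=+1; sign (−1)^0·+1^1·+1^1 = +1.
(a,b)_19: α=0, u≡5; β=1, v≡18 (mod 19); (5|19)=+1, (18|19)=-1; sign (−1)^0·+1^1·-1^0 = +1.
(a,b)_3: α=2, u≡2; β=-4, v≡2 (mod 3); (2|3)=-1, (2|3)=-1; sign (−1)^0·-1^-4·-1^2 = +1.
(a,b)_13: α=2, u≡11; β=1, v≡8 (mod 13); (11|13)=-1, (8|13)=-1; sign (−1)^0·-1^1·-1^2 = -1.
(a,b)_∞: sgn(5)=+, sgn(-2470)=−, so +1.
(a,b)_7: α=2, u≡5; β=2, v≡1 (mod 7); (5|7)=-1, (1|7)=+1; sign (−1)^0·-1^2·+1^2 = +1.
(a,b)_11: α=-2, u≡1; β=-2, v≡1 (mod 11); (1|11)=+1, (1|11)=+1; sign (−1)^0·+1^-2·+1^-2 = +1.
(a,b)_2: α=-6, β=3; u≡5, v≡5 (mod 8); ε(u)ε(v)=0·0, αω(v)=-6·1, βω(u)=3·1; sum ≡ 1  ⇒  -1.
|Ram(5, -2470)| = 2, even; anisotropic at {2, 13}.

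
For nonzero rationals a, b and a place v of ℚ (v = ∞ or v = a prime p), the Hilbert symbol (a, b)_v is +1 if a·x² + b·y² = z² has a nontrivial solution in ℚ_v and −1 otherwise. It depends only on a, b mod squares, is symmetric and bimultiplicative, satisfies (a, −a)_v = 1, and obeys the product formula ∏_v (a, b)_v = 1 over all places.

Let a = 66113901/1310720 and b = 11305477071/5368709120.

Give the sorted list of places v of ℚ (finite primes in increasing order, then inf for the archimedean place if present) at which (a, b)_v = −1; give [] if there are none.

[]

Mod squares: a ≡ 11305, b ≡ 595. Check v ∈ {∞, 2, 3, 5, 7, 17, 19}.
v=7: a=7^1·(≡6), b=7^1·(≡4) mod 7; (6|7)=-1, (4|7)=+1; (−1)^{1·1·3}·(-1)^1·(+1)^1 = +1.
v=5: a=5^-1·(≡4), b=5^-1·(≡4) mod 5; (4|5)=+1, (4|5)=+1; (−1)^{-1·-1·2}·(+1)^-1·(+1)^-1 = +1.
v=3: a=3^4·(≡1), b=3^6·(≡1) mod 3; (1|3)=+1, (1|3)=+1; (−1)^{4·6·1}·(+1)^6·(+1)^4 = +1.
v=17: a=17^1·(≡16), b=17^1·(≡1) mod 17; (16|17)=+1, (1|17)=+1; (−1)^{1·1·8}·(+1)^1·(+1)^1 = +1.
v=2: v_2(a)=-18, v_2(b)=-30; units ≡ 1, 3 (mod 8); ε·ε+αω+βω = 0·1+-18·1+-30·0 ≡ 0  ⇒  (a,b)_2 = +1.
v=19: a=19^3·(≡5), b=19^4·(≡11) mod 19; (5|19)=+1, (11|19)=+1; (−1)^{3·4·9}·(+1)^4·(+1)^3 = +1.
v=∞: 11305 > 0 and 595 > 0  ⇒  (a,b)_∞ = +1.
Ram(a, b) = ∅: the form 11305·x² + 595·y² − z² is isotropic over every ℚ_v, so by Hasse–Minkowski it is isotropic over ℚ.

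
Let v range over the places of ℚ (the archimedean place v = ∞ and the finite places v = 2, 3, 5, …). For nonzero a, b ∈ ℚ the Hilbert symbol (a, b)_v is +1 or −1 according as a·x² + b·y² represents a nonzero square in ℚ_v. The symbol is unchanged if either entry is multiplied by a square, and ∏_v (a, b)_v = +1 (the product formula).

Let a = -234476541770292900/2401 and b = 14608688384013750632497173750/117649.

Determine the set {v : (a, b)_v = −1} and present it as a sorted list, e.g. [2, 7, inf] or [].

Mod squares: a ≡ -5681, b ≡ 243542. Check v ∈ {∞, 2, 3, 5, 7, 13, 17, 19, 23, 29}.
v=3: a=3^4·(≡1), b=3^6·(≡2) mod 3; (1|3)=+1, (2|3)=-1; (−1)^{4·6·1}·(+1)^6·(-1)^4 = +1.
v=19: a=19^3·(≡4), b=19^3·(≡14) mod 19; (4|19)=+1, (14|19)=-1; (−1)^{3·3·9}·(+1)^3·(-1)^3 = +1.
v=13: a=13^3·(≡11), b=13^5·(≡1) mod 13; (11|13)=-1, (1|13)=+1; (−1)^{3·5·6}·(-1)^5·(+1)^3 = -1.
v=29: a=29^0·(≡17), b=29^1·(≡27) mod 29; (17|29)=-1, (27|29)=-1; (−1)^{0·1·14}·(-1)^1·(-1)^0 = -1.
v=23: a=23^1·(≡9), b=23^2·(≡3) mod 23; (9|23)=+1, (3|23)=+1; (−1)^{1·2·11}·(+1)^2·(+1)^1 = +1.
v=5: a=5^2·(≡4), b=5^4·(≡2) mod 5; (4|5)=+1, (2|5)=-1; (−1)^{2·4·2}·(+1)^4·(-1)^2 = +1.
v=7: a=7^-4·(≡6), b=7^-6·(≡6) mod 7; (6|7)=-1, (6|7)=-1; (−1)^{-4·-6·3}·(-1)^-6·(-1)^-4 = +1.
v=2: v_2(a)=2, v_2(b)=1; units ≡ 7, 3 (mod 8); ε·ε+αω+βω = 1·1+2·1+1·0 ≡ 1  ⇒  (a,b)_2 = -1.
v=17: a=17^4·(≡7), b=17^7·(≡6) mod 17; (7|17)=-1, (6|17)=-1; (−1)^{4·7·8}·(-1)^7·(-1)^4 = -1.
v=∞: -5681 < 0 and 243542 > 0  ⇒  (a,b)_∞ = +1.
|Ram(-5681, 243542)| = 4, even; anisotropic at {2, 13, 17, 29}.

[2, 13, 17, 29]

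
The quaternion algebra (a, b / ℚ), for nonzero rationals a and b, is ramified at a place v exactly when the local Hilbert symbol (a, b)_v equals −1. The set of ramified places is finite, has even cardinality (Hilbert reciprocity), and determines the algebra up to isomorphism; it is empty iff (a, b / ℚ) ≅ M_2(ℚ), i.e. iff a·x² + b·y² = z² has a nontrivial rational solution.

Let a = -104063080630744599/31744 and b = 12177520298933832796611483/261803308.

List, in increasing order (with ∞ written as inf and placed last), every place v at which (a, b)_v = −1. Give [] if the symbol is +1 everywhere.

[3, 13, 17, 31, 37, 41]

Mod squares: a ≡ -904188129, b ≡ 81809. Check v ∈ {∞, 2, 3, 7, 13, 17, 23, 29, 31, 37, 41, 53}.
v=3: a=3^1·(≡1), b=3^2·(≡2) mod 3; (1|3)=+1, (2|3)=-1; (−1)^{1·2·1}·(+1)^2·(-1)^1 = -1.
v=53: a=53^2·(≡45), b=53^4·(≡3) mod 53; (45|53)=-1, (3|53)=-1; (−1)^{2·4·26}·(-1)^4·(-1)^2 = +1.
v=37: a=37^1·(≡9), b=37^2·(≡35) mod 37; (9|37)=+1, (35|37)=-1; (−1)^{1·2·18}·(+1)^2·(-1)^1 = -1.
v=∞: -904188129 < 0 and 81809 > 0  ⇒  (a,b)_∞ = +1.
v=7: a=7^4·(≡4), b=7^5·(≡1) mod 7; (4|7)=+1, (1|7)=+1; (−1)^{4·5·3}·(+1)^5·(+1)^4 = +1.
v=13: a=13^1·(≡5), b=13^-3·(≡12) mod 13; (5|13)=-1, (12|13)=+1; (−1)^{1·-3·6}·(-1)^-3·(+1)^1 = -1.
v=31: a=31^-1·(≡8), b=31^-3·(≡10) mod 31; (8|31)=+1, (10|31)=+1; (−1)^{-1·-3·15}·(+1)^-3·(+1)^-1 = -1.
v=41: a=41^1·(≡4), b=41^2·(≡17) mod 41; (4|41)=+1, (17|41)=-1; (−1)^{1·2·20}·(+1)^2·(-1)^1 = -1.
v=17: a=17^1·(≡11), b=17^2·(≡3) mod 17; (11|17)=-1, (3|17)=-1; (−1)^{1·2·8}·(-1)^2·(-1)^1 = -1.
v=2: v_2(a)=-10, v_2(b)=-2; units ≡ 7, 1 (mod 8); ε·ε+αω+βω = 1·0+-10·0+-2·0 ≡ 0  ⇒  (a,b)_2 = +1.
v=29: a=29^1·(≡17), b=29^1·(≡3) mod 29; (17|29)=-1, (3|29)=-1; (−1)^{1·1·14}·(-1)^1·(-1)^1 = +1.
v=23: a=23^2·(≡22), b=23^2·(≡15) mod 23; (22|23)=-1, (15|23)=-1; (−1)^{2·2·11}·(-1)^2·(-1)^2 = +1.
(-904188129, 81809 / ℚ) ramifies at {3, 13, 17, 31, 37, 41}: a division algebra.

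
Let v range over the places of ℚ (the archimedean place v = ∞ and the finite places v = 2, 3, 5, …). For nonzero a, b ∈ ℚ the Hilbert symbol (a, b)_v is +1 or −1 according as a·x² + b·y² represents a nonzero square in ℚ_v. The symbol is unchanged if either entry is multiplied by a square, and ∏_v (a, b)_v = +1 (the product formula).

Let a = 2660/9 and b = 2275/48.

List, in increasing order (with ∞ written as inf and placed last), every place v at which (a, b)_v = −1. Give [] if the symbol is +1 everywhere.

[3, 5, 7, 13]

(a, b) ≡ (665, 273) mod (ℚ^×)²; places V = {2, 3, 5, 7, 13, 19, ∞}.
(a,b)_19: α=1, u≡5; β=0, v≡9 (mod 19); (5|19)=+1, (9|19)=+1; sign (−1)^0·+1^0·+1^1 = +1.
(a,b)_5: α=1, u≡3; β=2, v≡2 (mod 5); (3|5)=-1, (2|5)=-1; sign (−1)^0·-1^2·-1^1 = -1.
(a,b)_2: α=2, β=-4; u≡1, v≡1 (mod 8); ε(u)ε(v)=0·0, αω(v)=2·0, βω(u)=-4·0; sum ≡ 0  ⇒  +1.
(a,b)_∞: sgn(665)=+, sgn(273)=+, so +1.
(a,b)_3: α=-2, u≡2; β=-1, v≡1 (mod 3); (2|3)=-1, (1|3)=+1; sign (−1)^0·-1^-1·+1^-2 = -1.
(a,b)_7: α=1, u≡1; β=1, v≡4 (mod 7); (1|7)=+1, (4|7)=+1; sign (−1)^1·+1^1·+1^1 = -1.
(a,b)_13: α=0, u≡11; β=1, v≡5 (mod 13); (11|13)=-1, (5|13)=-1; sign (−1)^0·-1^1·-1^0 = -1.
|Ram(665, 273)| = 4, even; anisotropic at {3, 5, 7, 13}.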